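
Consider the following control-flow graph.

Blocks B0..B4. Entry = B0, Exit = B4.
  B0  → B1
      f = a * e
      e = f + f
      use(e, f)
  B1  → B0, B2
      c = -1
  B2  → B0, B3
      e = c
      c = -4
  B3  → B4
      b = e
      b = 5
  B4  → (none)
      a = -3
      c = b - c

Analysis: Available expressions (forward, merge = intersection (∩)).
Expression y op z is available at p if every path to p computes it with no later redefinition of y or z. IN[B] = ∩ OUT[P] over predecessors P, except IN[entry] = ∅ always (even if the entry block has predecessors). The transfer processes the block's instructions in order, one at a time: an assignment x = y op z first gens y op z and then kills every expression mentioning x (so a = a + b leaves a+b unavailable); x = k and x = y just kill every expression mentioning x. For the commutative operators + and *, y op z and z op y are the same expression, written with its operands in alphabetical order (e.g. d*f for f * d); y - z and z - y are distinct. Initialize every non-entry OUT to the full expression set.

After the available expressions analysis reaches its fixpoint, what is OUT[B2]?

Converged values:
  B0: | IN={} | OUT={f+f}
  B1: | IN={f+f} | OUT={f+f}
  B2: | IN={f+f} | OUT={f+f}
  B3: | IN={f+f} | OUT={f+f}
  B4: | IN={f+f} | OUT={f+f}

Merge at B2: IN[B2] = OUT[B1] = {f+f}
Applying B2's transfer function to that IN value gives OUT[B2] (row B2 above).

Answer: {f+f}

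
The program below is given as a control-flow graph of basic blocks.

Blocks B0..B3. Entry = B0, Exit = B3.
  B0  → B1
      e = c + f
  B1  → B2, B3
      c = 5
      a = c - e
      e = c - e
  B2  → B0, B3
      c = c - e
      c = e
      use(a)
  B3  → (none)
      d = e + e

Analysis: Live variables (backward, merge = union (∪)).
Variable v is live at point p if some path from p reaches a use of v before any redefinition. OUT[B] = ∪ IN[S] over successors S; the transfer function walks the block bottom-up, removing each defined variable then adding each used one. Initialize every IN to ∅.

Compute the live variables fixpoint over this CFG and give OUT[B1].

Per-block solution:
  B0:   IN={c, f}   OUT={e, f}
  B1:   IN={e, f}   OUT={a, c, e, f}
  B2:   IN={a, c, e, f}   OUT={c, e, f}
  B3:   IN={e}   OUT={}

Merge at B1: OUT[B1] = IN[B2] ⊔ IN[B3] = {a, c, e, f}

Answer: {a, c, e, f}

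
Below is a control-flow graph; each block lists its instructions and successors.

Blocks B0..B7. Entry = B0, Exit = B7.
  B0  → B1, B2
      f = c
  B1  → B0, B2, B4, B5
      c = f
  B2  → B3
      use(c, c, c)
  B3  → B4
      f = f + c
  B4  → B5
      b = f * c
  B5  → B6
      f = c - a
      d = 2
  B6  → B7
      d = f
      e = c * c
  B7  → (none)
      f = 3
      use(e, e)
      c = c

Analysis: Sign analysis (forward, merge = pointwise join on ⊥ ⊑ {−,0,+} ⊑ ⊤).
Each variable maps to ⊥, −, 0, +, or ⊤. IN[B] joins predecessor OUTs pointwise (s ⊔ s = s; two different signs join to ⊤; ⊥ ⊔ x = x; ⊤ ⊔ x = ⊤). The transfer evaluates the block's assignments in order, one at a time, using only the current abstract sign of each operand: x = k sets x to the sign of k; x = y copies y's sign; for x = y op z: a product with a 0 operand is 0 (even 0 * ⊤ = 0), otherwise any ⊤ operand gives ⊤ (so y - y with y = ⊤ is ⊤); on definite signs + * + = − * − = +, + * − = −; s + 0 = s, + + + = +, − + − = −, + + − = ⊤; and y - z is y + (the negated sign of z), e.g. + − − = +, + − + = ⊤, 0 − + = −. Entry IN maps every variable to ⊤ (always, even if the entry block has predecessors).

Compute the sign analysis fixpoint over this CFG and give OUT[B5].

Converged values:
  B0:  IN=(all ⊤)  OUT=(all ⊤)
  B1:  IN=(all ⊤)  OUT=(all ⊤)
  B2:  IN=(all ⊤)  OUT=(all ⊤)
  B3:  IN=(all ⊤)  OUT=(all ⊤)
  B4:  IN=(all ⊤)  OUT=(all ⊤)
  B5:  IN=(all ⊤)  OUT={d:+; rest ⊤}
  B6:  IN={d:+; rest ⊤}  OUT=(all ⊤)
  B7:  IN=(all ⊤)  OUT={f:+; rest ⊤}

Merge at B5: IN[B5] = OUT[B1] ⊔ OUT[B4] = {a: ⊤, b: ⊤, c: ⊤, d: ⊤, e: ⊤, f: ⊤}
Applying B5's transfer function to that IN value gives OUT[B5] (row B5 above).

Answer: {a: ⊤, b: ⊤, c: ⊤, d: +, e: ⊤, f: ⊤}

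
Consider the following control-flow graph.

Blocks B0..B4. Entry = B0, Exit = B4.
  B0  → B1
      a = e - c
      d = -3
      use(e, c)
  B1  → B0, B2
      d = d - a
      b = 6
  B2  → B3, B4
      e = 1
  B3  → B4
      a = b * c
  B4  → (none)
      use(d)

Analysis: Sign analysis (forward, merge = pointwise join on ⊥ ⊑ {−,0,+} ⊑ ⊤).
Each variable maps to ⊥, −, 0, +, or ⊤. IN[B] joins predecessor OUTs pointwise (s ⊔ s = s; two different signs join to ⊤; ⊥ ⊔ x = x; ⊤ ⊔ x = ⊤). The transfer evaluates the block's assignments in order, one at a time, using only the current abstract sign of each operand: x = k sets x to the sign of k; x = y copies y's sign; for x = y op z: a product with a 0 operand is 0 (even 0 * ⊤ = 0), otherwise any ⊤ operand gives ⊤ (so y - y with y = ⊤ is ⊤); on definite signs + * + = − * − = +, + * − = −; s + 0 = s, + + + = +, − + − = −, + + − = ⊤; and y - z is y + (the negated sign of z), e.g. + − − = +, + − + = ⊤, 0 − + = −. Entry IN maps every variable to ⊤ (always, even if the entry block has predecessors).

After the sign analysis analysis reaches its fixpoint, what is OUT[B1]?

Answer: {a: ⊤, b: +, c: ⊤, d: ⊤, e: ⊤, f: ⊤}

Working:
Fixpoint table:
  B0:   IN=(all ⊤)   OUT={d:-; rest ⊤}
  B1:   IN={d:-; rest ⊤}   OUT={b:+; rest ⊤}
  B2:   IN={b:+; rest ⊤}   OUT={b:+, e:+; rest ⊤}
  B3:   IN={b:+, e:+; rest ⊤}   OUT={b:+, e:+; rest ⊤}
  B4:   IN={b:+, e:+; rest ⊤}   OUT={b:+, e:+; rest ⊤}

Merge at B1: IN[B1] = OUT[B0] = {a: ⊤, b: ⊤, c: ⊤, d: -, e: ⊤, f: ⊤}
Applying B1's transfer function to that IN value gives OUT[B1] (row B1 above).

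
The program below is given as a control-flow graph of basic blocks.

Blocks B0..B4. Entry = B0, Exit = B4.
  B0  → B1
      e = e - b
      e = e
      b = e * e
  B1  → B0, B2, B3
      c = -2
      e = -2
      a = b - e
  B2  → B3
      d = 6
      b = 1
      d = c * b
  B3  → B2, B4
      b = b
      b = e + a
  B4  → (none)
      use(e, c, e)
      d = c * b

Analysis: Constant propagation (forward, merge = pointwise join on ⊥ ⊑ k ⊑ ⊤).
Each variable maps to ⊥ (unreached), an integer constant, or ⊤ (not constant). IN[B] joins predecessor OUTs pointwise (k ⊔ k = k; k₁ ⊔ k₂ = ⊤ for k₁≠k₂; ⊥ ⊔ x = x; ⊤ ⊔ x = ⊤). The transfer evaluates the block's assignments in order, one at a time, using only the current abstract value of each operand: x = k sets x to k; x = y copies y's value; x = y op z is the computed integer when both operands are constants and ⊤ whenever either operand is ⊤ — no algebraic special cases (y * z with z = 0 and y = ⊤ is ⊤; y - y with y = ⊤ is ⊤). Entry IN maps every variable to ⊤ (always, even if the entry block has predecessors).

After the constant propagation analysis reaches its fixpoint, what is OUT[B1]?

Per-block solution:
  B0: | IN=(all ⊤) | OUT=(all ⊤)
  B1: | IN=(all ⊤) | OUT={c:-2, e:-2; rest ⊤}
  B2: | IN={c:-2, e:-2; rest ⊤} | OUT={b:1, c:-2, d:-2, e:-2; rest ⊤}
  B3: | IN={c:-2, e:-2; rest ⊤} | OUT={c:-2, e:-2; rest ⊤}
  B4: | IN={c:-2, e:-2; rest ⊤} | OUT={c:-2, e:-2; rest ⊤}

Merge at B1: IN[B1] = OUT[B0] = {a: ⊤, b: ⊤, c: ⊤, d: ⊤, e: ⊤, f: ⊤}
Applying B1's transfer function to that IN value gives OUT[B1] (row B1 above).

Answer: {a: ⊤, b: ⊤, c: -2, d: ⊤, e: -2, f: ⊤}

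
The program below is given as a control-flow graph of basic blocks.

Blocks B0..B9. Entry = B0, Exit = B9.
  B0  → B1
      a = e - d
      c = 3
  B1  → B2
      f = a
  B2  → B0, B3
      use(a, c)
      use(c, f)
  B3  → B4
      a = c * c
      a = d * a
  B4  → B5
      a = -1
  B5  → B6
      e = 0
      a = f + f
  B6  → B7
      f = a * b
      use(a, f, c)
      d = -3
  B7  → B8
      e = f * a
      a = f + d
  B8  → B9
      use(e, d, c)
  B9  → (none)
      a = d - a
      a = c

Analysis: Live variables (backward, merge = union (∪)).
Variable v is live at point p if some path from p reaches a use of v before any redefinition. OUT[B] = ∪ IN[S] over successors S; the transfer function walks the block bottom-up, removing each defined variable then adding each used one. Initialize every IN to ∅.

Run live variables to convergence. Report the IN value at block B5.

Answer: {b, c, f}

Derivation:
Converged values:
  B0:  IN={b, d, e}  OUT={a, b, c, d, e}
  B1:  IN={a, b, c, d, e}  OUT={a, b, c, d, e, f}
  B2:  IN={a, b, c, d, e, f}  OUT={b, c, d, e, f}
  B3:  IN={b, c, d, f}  OUT={b, c, f}
  B4:  IN={b, c, f}  OUT={b, c, f}
  B5:  IN={b, c, f}  OUT={a, b, c}
  B6:  IN={a, b, c}  OUT={a, c, d, f}
  B7:  IN={a, c, d, f}  OUT={a, c, d, e}
  B8:  IN={a, c, d, e}  OUT={a, c, d}
  B9:  IN={a, c, d}  OUT={}

Merge at B5: OUT[B5] = IN[B6] = {a, b, c}
Applying B5's transfer function to that OUT value gives IN[B5] (row B5 above).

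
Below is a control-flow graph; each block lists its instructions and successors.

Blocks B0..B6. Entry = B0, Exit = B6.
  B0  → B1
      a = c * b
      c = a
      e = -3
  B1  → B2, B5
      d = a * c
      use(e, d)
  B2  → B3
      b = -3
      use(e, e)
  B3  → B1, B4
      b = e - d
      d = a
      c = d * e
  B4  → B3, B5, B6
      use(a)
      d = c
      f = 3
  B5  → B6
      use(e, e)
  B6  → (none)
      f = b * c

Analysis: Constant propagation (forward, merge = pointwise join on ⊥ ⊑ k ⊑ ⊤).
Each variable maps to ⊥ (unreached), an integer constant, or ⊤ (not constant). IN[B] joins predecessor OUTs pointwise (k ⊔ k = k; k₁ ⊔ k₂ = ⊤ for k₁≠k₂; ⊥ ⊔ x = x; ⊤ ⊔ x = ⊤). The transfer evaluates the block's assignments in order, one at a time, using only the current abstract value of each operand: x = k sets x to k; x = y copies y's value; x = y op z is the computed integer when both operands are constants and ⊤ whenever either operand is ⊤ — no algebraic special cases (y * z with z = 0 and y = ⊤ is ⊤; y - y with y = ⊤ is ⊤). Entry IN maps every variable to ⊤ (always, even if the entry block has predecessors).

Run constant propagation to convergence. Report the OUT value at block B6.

Converged values:
  B0: | IN=(all ⊤) | OUT={e:-3; rest ⊤}
  B1: | IN={e:-3; rest ⊤} | OUT={e:-3; rest ⊤}
  B2: | IN={e:-3; rest ⊤} | OUT={b:-3, e:-3; rest ⊤}
  B3: | IN={e:-3; rest ⊤} | OUT={e:-3; rest ⊤}
  B4: | IN={e:-3; rest ⊤} | OUT={e:-3, f:3; rest ⊤}
  B5: | IN={e:-3; rest ⊤} | OUT={e:-3; rest ⊤}
  B6: | IN={e:-3; rest ⊤} | OUT={e:-3; rest ⊤}

Merge at B6: IN[B6] = OUT[B4] ⊔ OUT[B5] = {a: ⊤, b: ⊤, c: ⊤, d: ⊤, e: -3, f: ⊤}
Applying B6's transfer function to that IN value gives OUT[B6] (row B6 above).

Answer: {a: ⊤, b: ⊤, c: ⊤, d: ⊤, e: -3, f: ⊤}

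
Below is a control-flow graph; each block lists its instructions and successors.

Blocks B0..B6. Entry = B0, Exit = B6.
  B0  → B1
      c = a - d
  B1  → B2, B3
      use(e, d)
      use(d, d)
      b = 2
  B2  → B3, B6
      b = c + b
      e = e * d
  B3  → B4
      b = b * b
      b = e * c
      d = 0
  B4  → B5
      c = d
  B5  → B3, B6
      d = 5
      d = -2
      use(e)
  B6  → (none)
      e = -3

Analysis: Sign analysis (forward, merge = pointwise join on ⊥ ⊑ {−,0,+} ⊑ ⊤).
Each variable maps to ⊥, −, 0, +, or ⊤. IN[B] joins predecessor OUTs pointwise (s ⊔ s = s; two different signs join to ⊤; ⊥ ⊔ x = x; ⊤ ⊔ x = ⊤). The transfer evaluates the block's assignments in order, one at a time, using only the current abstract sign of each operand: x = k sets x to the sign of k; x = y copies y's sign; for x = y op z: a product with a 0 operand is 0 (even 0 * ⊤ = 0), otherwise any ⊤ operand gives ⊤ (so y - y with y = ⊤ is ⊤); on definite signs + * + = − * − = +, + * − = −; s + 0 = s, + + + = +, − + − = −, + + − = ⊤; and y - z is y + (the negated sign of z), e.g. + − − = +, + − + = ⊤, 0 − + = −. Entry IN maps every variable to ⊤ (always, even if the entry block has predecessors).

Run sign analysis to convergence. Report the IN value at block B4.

Answer: {a: ⊤, b: ⊤, c: ⊤, d: 0, e: ⊤, f: ⊤}

Derivation:
Per-block solution:
  B0:   IN=(all ⊤)   OUT=(all ⊤)
  B1:   IN=(all ⊤)   OUT={b:+; rest ⊤}
  B2:   IN={b:+; rest ⊤}   OUT=(all ⊤)
  B3:   IN=(all ⊤)   OUT={d:0; rest ⊤}
  B4:   IN={d:0; rest ⊤}   OUT={c:0, d:0; rest ⊤}
  B5:   IN={c:0, d:0; rest ⊤}   OUT={c:0, d:-; rest ⊤}
  B6:   IN=(all ⊤)   OUT={e:-; rest ⊤}

Merge at B4: IN[B4] = OUT[B3] = {a: ⊤, b: ⊤, c: ⊤, d: 0, e: ⊤, f: ⊤}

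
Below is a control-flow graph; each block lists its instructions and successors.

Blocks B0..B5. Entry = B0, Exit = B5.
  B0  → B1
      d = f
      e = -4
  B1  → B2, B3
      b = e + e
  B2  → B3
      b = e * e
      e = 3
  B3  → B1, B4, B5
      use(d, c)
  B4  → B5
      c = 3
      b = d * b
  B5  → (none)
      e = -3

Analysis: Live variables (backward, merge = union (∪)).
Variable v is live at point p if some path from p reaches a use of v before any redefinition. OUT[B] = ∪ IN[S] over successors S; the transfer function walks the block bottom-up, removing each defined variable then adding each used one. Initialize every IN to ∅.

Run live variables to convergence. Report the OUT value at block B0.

Answer: {c, d, e}

Trace:
Fixpoint table:
  B0:  IN={c, f}  OUT={c, d, e}
  B1:  IN={c, d, e}  OUT={b, c, d, e}
  B2:  IN={c, d, e}  OUT={b, c, d, e}
  B3:  IN={b, c, d, e}  OUT={b, c, d, e}
  B4:  IN={b, d}  OUT={}
  B5:  IN={}  OUT={}

Merge at B0: OUT[B0] = IN[B1] = {c, d, e}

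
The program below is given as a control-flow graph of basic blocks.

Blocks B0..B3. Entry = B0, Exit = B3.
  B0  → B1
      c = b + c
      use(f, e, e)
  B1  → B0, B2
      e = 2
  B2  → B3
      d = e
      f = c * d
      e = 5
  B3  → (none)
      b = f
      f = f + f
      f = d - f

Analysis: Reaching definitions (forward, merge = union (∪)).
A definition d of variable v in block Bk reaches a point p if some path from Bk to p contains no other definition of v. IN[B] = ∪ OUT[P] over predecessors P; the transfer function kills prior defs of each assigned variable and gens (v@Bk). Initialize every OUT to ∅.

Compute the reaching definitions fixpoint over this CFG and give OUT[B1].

Answer: {c@B0, e@B1}

Derivation:
Fixpoint table:
  B0: | IN={c@B0, e@B1} | OUT={c@B0, e@B1}
  B1: | IN={c@B0, e@B1} | OUT={c@B0, e@B1}
  B2: | IN={c@B0, e@B1} | OUT={c@B0, d@B2, e@B2, f@B2}
  B3: | IN={c@B0, d@B2, e@B2, f@B2} | OUT={b@B3, c@B0, d@B2, e@B2, f@B3}

Merge at B1: IN[B1] = OUT[B0] = {c@B0, e@B1}
Applying B1's transfer function to that IN value gives OUT[B1] (row B1 above).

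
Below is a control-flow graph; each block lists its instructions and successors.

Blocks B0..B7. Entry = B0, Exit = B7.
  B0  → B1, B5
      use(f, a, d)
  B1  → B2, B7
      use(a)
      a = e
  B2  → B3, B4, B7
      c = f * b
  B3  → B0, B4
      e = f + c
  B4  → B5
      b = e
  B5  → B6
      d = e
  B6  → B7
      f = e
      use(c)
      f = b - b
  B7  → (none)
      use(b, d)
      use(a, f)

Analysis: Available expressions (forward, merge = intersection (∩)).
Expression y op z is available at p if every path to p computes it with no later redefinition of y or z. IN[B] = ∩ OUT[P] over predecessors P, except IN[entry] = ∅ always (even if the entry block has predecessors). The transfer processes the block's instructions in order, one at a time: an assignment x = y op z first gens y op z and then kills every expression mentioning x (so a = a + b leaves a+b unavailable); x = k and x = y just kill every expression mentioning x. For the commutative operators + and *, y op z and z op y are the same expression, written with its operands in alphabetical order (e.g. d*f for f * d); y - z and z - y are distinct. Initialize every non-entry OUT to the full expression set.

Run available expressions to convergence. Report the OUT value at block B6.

Answer: {b-b}

Derivation:
Converged values:
  B0:  IN={}  OUT={}
  B1:  IN={}  OUT={}
  B2:  IN={}  OUT={b*f}
  B3:  IN={b*f}  OUT={b*f, c+f}
  B4:  IN={b*f}  OUT={}
  B5:  IN={}  OUT={}
  B6:  IN={}  OUT={b-b}
  B7:  IN={}  OUT={}

Merge at B6: IN[B6] = OUT[B5] = {}
Applying B6's transfer function to that IN value gives OUT[B6] (row B6 above).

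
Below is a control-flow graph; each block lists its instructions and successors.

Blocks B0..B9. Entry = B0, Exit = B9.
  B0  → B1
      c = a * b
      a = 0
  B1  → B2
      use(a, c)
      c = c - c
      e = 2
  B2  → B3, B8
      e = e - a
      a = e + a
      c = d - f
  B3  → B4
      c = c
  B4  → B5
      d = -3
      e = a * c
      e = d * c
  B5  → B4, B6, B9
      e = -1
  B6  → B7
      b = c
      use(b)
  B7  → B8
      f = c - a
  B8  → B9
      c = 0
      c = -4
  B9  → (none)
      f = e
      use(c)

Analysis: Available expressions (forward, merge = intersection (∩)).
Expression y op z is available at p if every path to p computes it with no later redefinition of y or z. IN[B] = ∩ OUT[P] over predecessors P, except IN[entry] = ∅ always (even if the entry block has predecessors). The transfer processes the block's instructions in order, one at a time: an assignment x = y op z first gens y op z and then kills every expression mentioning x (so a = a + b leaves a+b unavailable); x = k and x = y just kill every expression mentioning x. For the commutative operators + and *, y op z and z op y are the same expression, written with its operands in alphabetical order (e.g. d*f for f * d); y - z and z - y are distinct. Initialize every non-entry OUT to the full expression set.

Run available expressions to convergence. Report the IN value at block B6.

Per-block solution:
  B0: | IN={} | OUT={}
  B1: | IN={} | OUT={}
  B2: | IN={} | OUT={d-f}
  B3: | IN={d-f} | OUT={d-f}
  B4: | IN={} | OUT={a*c, c*d}
  B5: | IN={a*c, c*d} | OUT={a*c, c*d}
  B6: | IN={a*c, c*d} | OUT={a*c, c*d}
  B7: | IN={a*c, c*d} | OUT={a*c, c*d, c-a}
  B8: | IN={} | OUT={}
  B9: | IN={} | OUT={}

Merge at B6: IN[B6] = OUT[B5] = {a*c, c*d}

Answer: {a*c, c*d}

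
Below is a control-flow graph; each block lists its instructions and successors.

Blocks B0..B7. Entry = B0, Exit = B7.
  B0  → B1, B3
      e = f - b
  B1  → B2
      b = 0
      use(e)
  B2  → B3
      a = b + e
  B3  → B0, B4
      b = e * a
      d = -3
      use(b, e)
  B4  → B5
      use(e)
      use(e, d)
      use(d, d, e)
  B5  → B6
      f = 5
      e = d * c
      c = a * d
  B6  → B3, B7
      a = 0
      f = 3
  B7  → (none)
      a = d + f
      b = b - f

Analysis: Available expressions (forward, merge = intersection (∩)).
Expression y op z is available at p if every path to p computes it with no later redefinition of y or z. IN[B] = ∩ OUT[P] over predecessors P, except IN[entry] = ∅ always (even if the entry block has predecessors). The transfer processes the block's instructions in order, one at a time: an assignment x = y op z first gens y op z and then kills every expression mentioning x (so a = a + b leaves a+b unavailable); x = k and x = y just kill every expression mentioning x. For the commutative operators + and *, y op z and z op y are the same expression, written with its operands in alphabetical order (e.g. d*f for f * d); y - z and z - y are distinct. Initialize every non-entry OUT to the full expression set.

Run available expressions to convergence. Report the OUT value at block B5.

Answer: {a*d}

Working:
Per-block solution:
  B0:   IN={}   OUT={f-b}
  B1:   IN={f-b}   OUT={}
  B2:   IN={}   OUT={b+e}
  B3:   IN={}   OUT={a*e}
  B4:   IN={a*e}   OUT={a*e}
  B5:   IN={a*e}   OUT={a*d}
  B6:   IN={a*d}   OUT={}
  B7:   IN={}   OUT={d+f}

Merge at B5: IN[B5] = OUT[B4] = {a*e}
Applying B5's transfer function to that IN value gives OUT[B5] (row B5 above).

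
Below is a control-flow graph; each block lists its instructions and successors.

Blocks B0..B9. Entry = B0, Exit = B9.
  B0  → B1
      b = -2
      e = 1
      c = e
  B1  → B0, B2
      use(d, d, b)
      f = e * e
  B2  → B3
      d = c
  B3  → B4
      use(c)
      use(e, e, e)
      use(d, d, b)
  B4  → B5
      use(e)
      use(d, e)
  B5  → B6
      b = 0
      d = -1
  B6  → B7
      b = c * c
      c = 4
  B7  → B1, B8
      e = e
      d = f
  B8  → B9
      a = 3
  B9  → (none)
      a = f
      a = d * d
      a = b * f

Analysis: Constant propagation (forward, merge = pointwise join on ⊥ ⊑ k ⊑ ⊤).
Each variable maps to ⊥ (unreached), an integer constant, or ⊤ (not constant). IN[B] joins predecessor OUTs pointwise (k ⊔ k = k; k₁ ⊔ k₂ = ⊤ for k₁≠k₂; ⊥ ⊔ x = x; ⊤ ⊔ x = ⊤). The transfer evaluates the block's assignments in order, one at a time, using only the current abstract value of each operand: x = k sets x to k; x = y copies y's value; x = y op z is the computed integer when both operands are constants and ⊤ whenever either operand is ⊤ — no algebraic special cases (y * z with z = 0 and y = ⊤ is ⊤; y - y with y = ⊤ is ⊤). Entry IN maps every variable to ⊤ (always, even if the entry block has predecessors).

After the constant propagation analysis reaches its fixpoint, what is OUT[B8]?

Per-block solution:
  B0: | IN=(all ⊤) | OUT={b:-2, c:1, e:1; rest ⊤}
  B1: | IN={e:1; rest ⊤} | OUT={e:1, f:1; rest ⊤}
  B2: | IN={e:1, f:1; rest ⊤} | OUT={e:1, f:1; rest ⊤}
  B3: | IN={e:1, f:1; rest ⊤} | OUT={e:1, f:1; rest ⊤}
  B4: | IN={e:1, f:1; rest ⊤} | OUT={e:1, f:1; rest ⊤}
  B5: | IN={e:1, f:1; rest ⊤} | OUT={b:0, d:-1, e:1, f:1; rest ⊤}
  B6: | IN={b:0, d:-1, e:1, f:1; rest ⊤} | OUT={c:4, d:-1, e:1, f:1; rest ⊤}
  B7: | IN={c:4, d:-1, e:1, f:1; rest ⊤} | OUT={c:4, d:1, e:1, f:1; rest ⊤}
  B8: | IN={c:4, d:1, e:1, f:1; rest ⊤} | OUT={a:3, c:4, d:1, e:1, f:1; rest ⊤}
  B9: | IN={a:3, c:4, d:1, e:1, f:1; rest ⊤} | OUT={c:4, d:1, e:1, f:1; rest ⊤}

Merge at B8: IN[B8] = OUT[B7] = {a: ⊤, b: ⊤, c: 4, d: 1, e: 1, f: 1}
Applying B8's transfer function to that IN value gives OUT[B8] (row B8 above).

Answer: {a: 3, b: ⊤, c: 4, d: 1, e: 1, f: 1}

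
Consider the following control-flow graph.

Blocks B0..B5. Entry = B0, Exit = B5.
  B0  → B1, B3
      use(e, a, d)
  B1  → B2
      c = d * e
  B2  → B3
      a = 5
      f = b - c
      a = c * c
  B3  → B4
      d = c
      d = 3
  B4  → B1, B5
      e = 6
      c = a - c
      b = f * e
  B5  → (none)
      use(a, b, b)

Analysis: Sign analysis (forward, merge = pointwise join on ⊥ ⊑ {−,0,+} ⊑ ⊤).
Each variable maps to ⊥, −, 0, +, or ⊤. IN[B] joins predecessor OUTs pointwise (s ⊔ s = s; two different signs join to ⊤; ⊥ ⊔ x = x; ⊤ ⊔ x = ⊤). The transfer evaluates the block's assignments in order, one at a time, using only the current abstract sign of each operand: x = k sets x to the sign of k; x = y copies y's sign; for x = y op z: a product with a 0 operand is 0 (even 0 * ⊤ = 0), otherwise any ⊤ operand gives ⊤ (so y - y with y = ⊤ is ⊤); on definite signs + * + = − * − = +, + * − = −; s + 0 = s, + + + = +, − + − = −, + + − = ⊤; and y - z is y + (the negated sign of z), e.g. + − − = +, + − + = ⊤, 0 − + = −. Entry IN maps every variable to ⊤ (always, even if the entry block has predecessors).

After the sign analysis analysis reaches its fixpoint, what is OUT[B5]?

Answer: {a: ⊤, b: ⊤, c: ⊤, d: +, e: +, f: ⊤}

Trace:
Fixpoint table:
  B0: | IN=(all ⊤) | OUT=(all ⊤)
  B1: | IN=(all ⊤) | OUT=(all ⊤)
  B2: | IN=(all ⊤) | OUT=(all ⊤)
  B3: | IN=(all ⊤) | OUT={d:+; rest ⊤}
  B4: | IN={d:+; rest ⊤} | OUT={d:+, e:+; rest ⊤}
  B5: | IN={d:+, e:+; rest ⊤} | OUT={d:+, e:+; rest ⊤}

Merge at B5: IN[B5] = OUT[B4] = {a: ⊤, b: ⊤, c: ⊤, d: +, e: +, f: ⊤}
Applying B5's transfer function to that IN value gives OUT[B5] (row B5 above).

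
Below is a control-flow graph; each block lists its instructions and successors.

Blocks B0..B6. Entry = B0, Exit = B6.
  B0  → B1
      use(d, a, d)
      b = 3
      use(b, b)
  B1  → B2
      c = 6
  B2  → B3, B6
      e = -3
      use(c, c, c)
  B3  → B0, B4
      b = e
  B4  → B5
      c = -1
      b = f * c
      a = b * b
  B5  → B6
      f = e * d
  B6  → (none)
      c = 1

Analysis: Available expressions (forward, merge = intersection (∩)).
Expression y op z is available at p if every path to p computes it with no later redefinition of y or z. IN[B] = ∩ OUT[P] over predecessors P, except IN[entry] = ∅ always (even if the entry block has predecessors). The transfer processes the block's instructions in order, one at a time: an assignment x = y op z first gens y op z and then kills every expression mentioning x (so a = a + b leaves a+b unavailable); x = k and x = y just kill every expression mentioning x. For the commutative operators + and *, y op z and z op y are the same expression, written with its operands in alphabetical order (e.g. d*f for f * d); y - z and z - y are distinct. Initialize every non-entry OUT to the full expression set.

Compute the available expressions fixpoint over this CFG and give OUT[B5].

Answer: {b*b, d*e}

Working:
Per-block solution:
  B0:  IN={}  OUT={}
  B1:  IN={}  OUT={}
  B2:  IN={}  OUT={}
  B3:  IN={}  OUT={}
  B4:  IN={}  OUT={b*b, c*f}
  B5:  IN={b*b, c*f}  OUT={b*b, d*e}
  B6:  IN={}  OUT={}

Merge at B5: IN[B5] = OUT[B4] = {b*b, c*f}
Applying B5's transfer function to that IN value gives OUT[B5] (row B5 above).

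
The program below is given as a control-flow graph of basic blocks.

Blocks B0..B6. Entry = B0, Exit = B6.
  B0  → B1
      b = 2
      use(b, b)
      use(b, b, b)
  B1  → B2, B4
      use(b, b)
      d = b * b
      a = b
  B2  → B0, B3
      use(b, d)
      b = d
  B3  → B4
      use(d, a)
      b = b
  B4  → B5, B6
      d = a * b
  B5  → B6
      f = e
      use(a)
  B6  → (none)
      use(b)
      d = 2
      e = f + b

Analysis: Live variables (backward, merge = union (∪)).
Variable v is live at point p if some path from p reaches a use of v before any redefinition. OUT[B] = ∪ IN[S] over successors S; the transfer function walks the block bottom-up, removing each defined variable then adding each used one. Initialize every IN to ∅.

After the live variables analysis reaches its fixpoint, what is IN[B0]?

Answer: {e, f}

Trace:
Per-block solution:
  B0:   IN={e, f}   OUT={b, e, f}
  B1:   IN={b, e, f}   OUT={a, b, d, e, f}
  B2:   IN={a, b, d, e, f}   OUT={a, b, d, e, f}
  B3:   IN={a, b, d, e, f}   OUT={a, b, e, f}
  B4:   IN={a, b, e, f}   OUT={a, b, e, f}
  B5:   IN={a, b, e}   OUT={b, f}
  B6:   IN={b, f}   OUT={}

Merge at B0: OUT[B0] = IN[B1] = {b, e, f}
Applying B0's transfer function to that OUT value gives IN[B0] (row B0 above).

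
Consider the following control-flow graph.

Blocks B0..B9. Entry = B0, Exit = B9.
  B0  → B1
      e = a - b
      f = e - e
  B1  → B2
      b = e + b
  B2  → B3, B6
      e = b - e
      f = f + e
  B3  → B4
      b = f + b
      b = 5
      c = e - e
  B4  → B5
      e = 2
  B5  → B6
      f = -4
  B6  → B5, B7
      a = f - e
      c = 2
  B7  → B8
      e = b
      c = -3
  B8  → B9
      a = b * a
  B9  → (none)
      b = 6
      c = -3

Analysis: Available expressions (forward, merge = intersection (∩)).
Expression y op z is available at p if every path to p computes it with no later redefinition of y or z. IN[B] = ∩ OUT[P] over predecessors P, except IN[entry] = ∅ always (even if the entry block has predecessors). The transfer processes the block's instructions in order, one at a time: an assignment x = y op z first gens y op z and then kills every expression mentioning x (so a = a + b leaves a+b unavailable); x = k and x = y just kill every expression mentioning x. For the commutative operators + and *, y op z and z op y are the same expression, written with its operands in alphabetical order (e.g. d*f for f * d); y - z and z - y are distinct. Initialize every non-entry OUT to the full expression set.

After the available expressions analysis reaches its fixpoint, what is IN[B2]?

Answer: {e-e}

Trace:
Converged values:
  B0: | IN={} | OUT={a-b, e-e}
  B1: | IN={a-b, e-e} | OUT={e-e}
  B2: | IN={e-e} | OUT={}
  B3: | IN={} | OUT={e-e}
  B4: | IN={e-e} | OUT={}
  B5: | IN={} | OUT={}
  B6: | IN={} | OUT={f-e}
  B7: | IN={f-e} | OUT={}
  B8: | IN={} | OUT={}
  B9: | IN={} | OUT={}

Merge at B2: IN[B2] = OUT[B1] = {e-e}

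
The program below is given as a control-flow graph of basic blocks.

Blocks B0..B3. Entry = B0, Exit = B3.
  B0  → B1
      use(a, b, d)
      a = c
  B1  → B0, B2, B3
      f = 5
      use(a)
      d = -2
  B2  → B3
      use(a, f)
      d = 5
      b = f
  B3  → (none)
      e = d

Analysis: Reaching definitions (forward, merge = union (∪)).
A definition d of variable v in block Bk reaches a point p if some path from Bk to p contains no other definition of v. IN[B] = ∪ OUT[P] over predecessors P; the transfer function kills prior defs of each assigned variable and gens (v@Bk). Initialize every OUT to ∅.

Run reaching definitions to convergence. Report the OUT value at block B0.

Answer: {a@B0, d@B1, f@B1}

Working:
Converged values:
  B0:   IN={a@B0, d@B1, f@B1}   OUT={a@B0, d@B1, f@B1}
  B1:   IN={a@B0, d@B1, f@B1}   OUT={a@B0, d@B1, f@B1}
  B2:   IN={a@B0, d@B1, f@B1}   OUT={a@B0, b@B2, d@B2, f@B1}
  B3:   IN={a@B0, b@B2, d@B1, d@B2, f@B1}   OUT={a@B0, b@B2, d@B1, d@B2, e@B3, f@B1}

Merge at B0 (entry node, so the boundary value {} is joined with the incoming edge(s)): IN[B0] = {} ⊔ OUT[B1] = {a@B0, d@B1, f@B1}
Applying B0's transfer function to that IN value gives OUT[B0] (row B0 above).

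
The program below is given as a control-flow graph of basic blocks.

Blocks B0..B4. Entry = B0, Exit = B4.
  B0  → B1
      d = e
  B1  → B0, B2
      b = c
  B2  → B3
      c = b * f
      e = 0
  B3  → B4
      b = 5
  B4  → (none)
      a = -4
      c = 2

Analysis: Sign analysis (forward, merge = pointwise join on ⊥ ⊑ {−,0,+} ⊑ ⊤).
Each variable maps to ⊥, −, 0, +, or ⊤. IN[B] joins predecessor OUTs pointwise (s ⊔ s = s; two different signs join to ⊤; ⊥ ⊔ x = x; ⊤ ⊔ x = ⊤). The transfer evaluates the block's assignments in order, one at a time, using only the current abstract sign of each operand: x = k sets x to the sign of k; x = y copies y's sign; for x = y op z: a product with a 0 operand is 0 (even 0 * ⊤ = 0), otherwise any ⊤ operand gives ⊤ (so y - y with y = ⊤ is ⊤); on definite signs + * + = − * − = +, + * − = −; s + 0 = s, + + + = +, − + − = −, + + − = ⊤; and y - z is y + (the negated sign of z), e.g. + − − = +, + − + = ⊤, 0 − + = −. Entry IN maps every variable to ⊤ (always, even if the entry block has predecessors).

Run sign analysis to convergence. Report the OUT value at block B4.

Answer: {a: -, b: +, c: +, d: ⊤, e: 0, f: ⊤}

Trace:
Per-block solution:
  B0:   IN=(all ⊤)   OUT=(all ⊤)
  B1:   IN=(all ⊤)   OUT=(all ⊤)
  B2:   IN=(all ⊤)   OUT={e:0; rest ⊤}
  B3:   IN={e:0; rest ⊤}   OUT={b:+, e:0; rest ⊤}
  B4:   IN={b:+, e:0; rest ⊤}   OUT={a:-, b:+, c:+, e:0; rest ⊤}

Merge at B4: IN[B4] = OUT[B3] = {a: ⊤, b: +, c: ⊤, d: ⊤, e: 0, f: ⊤}
Applying B4's transfer function to that IN value gives OUT[B4] (row B4 above).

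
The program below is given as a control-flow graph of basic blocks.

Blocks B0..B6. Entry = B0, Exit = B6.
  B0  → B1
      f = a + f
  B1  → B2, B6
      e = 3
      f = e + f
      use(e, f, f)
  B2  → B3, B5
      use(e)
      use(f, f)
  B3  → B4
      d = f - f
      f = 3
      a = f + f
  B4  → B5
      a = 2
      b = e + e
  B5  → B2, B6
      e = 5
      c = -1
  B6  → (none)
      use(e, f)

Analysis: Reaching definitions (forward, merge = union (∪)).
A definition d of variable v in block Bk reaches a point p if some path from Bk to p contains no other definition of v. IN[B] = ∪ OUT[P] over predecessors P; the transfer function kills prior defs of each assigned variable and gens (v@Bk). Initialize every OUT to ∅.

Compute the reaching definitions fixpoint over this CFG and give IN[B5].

Fixpoint table:
  B0:   IN={}   OUT={f@B0}
  B1:   IN={f@B0}   OUT={e@B1, f@B1}
  B2:   IN={a@B4, b@B4, c@B5, d@B3, e@B1, e@B5, f@B1, f@B3}   OUT={a@B4, b@B4, c@B5, d@B3, e@B1, e@B5, f@B1, f@B3}
  B3:   IN={a@B4, b@B4, c@B5, d@B3, e@B1, e@B5, f@B1, f@B3}   OUT={a@B3, b@B4, c@B5, d@B3, e@B1, e@B5, f@B3}
  B4:   IN={a@B3, b@B4, c@B5, d@B3, e@B1, e@B5, f@B3}   OUT={a@B4, b@B4, c@B5, d@B3, e@B1, e@B5, f@B3}
  B5:   IN={a@B4, b@B4, c@B5, d@B3, e@B1, e@B5, f@B1, f@B3}   OUT={a@B4, b@B4, c@B5, d@B3, e@B5, f@B1, f@B3}
  B6:   IN={a@B4, b@B4, c@B5, d@B3, e@B1, e@B5, f@B1, f@B3}   OUT={a@B4, b@B4, c@B5, d@B3, e@B1, e@B5, f@B1, f@B3}

Merge at B5: IN[B5] = OUT[B2] ⊔ OUT[B4] = {a@B4, b@B4, c@B5, d@B3, e@B1, e@B5, f@B1, f@B3}

Answer: {a@B4, b@B4, c@B5, d@B3, e@B1, e@B5, f@B1, f@B3}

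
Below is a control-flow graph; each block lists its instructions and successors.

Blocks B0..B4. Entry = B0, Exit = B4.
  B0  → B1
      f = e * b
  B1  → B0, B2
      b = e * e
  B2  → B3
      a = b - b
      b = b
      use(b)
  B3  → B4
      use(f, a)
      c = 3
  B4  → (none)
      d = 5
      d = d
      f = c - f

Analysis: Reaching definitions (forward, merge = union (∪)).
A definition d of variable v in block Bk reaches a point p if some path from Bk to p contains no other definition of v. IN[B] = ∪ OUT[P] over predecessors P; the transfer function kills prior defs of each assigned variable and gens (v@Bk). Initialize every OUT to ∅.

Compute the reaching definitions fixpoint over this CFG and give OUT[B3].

Converged values:
  B0: | IN={b@B1, f@B0} | OUT={b@B1, f@B0}
  B1: | IN={b@B1, f@B0} | OUT={b@B1, f@B0}
  B2: | IN={b@B1, f@B0} | OUT={a@B2, b@B2, f@B0}
  B3: | IN={a@B2, b@B2, f@B0} | OUT={a@B2, b@B2, c@B3, f@B0}
  B4: | IN={a@B2, b@B2, c@B3, f@B0} | OUT={a@B2, b@B2, c@B3, d@B4, f@B4}

Merge at B3: IN[B3] = OUT[B2] = {a@B2, b@B2, f@B0}
Applying B3's transfer function to that IN value gives OUT[B3] (row B3 above).

Answer: {a@B2, b@B2, c@B3, f@B0}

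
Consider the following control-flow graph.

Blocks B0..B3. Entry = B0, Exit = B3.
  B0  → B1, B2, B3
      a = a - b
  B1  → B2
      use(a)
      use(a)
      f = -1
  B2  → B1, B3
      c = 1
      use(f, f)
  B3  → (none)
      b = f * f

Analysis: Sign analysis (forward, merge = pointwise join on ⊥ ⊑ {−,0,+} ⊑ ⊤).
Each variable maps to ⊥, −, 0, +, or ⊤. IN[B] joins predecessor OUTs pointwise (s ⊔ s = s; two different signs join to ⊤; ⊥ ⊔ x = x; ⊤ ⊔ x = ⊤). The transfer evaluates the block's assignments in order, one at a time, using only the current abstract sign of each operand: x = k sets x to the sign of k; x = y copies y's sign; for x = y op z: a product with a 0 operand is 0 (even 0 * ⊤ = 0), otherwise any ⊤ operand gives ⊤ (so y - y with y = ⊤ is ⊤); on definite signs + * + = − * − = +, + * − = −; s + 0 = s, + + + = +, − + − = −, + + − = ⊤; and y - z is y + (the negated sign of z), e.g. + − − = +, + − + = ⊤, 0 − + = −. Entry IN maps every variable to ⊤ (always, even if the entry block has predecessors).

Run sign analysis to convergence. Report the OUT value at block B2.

Fixpoint table:
  B0:  IN=(all ⊤)  OUT=(all ⊤)
  B1:  IN=(all ⊤)  OUT={f:-; rest ⊤}
  B2:  IN=(all ⊤)  OUT={c:+; rest ⊤}
  B3:  IN=(all ⊤)  OUT=(all ⊤)

Merge at B2: IN[B2] = OUT[B0] ⊔ OUT[B1] = {a: ⊤, b: ⊤, c: ⊤, d: ⊤, e: ⊤, f: ⊤}
Applying B2's transfer function to that IN value gives OUT[B2] (row B2 above).

Answer: {a: ⊤, b: ⊤, c: +, d: ⊤, e: ⊤, f: ⊤}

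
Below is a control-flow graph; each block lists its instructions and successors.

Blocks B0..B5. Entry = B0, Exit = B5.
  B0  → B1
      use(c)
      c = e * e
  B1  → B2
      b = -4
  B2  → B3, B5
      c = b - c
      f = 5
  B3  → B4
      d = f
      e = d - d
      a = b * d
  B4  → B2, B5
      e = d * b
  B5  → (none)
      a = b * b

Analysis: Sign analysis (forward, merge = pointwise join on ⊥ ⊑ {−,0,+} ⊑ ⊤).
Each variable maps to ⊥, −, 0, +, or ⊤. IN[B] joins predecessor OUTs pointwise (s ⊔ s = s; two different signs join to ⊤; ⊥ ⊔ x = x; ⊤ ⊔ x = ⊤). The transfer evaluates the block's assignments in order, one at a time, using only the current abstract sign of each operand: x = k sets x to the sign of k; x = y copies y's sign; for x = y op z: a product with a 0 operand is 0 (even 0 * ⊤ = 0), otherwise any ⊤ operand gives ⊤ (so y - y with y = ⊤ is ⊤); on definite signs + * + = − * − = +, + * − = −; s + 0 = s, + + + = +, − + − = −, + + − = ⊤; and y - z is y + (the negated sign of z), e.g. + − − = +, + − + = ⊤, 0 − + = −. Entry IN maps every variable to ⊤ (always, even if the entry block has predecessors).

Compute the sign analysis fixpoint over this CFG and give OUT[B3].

Answer: {a: -, b: -, c: ⊤, d: +, e: ⊤, f: +}

Trace:
Converged values:
  B0:  IN=(all ⊤)  OUT=(all ⊤)
  B1:  IN=(all ⊤)  OUT={b:-; rest ⊤}
  B2:  IN={b:-; rest ⊤}  OUT={b:-, f:+; rest ⊤}
  B3:  IN={b:-, f:+; rest ⊤}  OUT={a:-, b:-, d:+, f:+; rest ⊤}
  B4:  IN={a:-, b:-, d:+, f:+; rest ⊤}  OUT={a:-, b:-, d:+, e:-, f:+; rest ⊤}
  B5:  IN={b:-, f:+; rest ⊤}  OUT={a:+, b:-, f:+; rest ⊤}

Merge at B3: IN[B3] = OUT[B2] = {a: ⊤, b: -, c: ⊤, d: ⊤, e: ⊤, f: +}
Applying B3's transfer function to that IN value gives OUT[B3] (row B3 above).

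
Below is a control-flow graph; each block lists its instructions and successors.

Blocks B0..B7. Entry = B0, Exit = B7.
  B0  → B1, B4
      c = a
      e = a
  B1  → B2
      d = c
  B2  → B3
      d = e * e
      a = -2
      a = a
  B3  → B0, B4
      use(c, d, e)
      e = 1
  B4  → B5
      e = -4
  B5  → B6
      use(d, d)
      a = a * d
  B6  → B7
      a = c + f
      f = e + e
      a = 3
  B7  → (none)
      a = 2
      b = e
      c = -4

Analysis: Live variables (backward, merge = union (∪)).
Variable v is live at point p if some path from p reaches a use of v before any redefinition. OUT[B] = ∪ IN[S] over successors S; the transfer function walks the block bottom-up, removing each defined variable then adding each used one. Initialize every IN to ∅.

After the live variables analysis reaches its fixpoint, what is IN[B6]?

Answer: {c, e, f}

Derivation:
Per-block solution:
  B0:   IN={a, d, f}   OUT={a, c, d, e, f}
  B1:   IN={c, e, f}   OUT={c, e, f}
  B2:   IN={c, e, f}   OUT={a, c, d, e, f}
  B3:   IN={a, c, d, e, f}   OUT={a, c, d, f}
  B4:   IN={a, c, d, f}   OUT={a, c, d, e, f}
  B5:   IN={a, c, d, e, f}   OUT={c, e, f}
  B6:   IN={c, e, f}   OUT={e}
  B7:   IN={e}   OUT={}

Merge at B6: OUT[B6] = IN[B7] = {e}
Applying B6's transfer function to that OUT value gives IN[B6] (row B6 above).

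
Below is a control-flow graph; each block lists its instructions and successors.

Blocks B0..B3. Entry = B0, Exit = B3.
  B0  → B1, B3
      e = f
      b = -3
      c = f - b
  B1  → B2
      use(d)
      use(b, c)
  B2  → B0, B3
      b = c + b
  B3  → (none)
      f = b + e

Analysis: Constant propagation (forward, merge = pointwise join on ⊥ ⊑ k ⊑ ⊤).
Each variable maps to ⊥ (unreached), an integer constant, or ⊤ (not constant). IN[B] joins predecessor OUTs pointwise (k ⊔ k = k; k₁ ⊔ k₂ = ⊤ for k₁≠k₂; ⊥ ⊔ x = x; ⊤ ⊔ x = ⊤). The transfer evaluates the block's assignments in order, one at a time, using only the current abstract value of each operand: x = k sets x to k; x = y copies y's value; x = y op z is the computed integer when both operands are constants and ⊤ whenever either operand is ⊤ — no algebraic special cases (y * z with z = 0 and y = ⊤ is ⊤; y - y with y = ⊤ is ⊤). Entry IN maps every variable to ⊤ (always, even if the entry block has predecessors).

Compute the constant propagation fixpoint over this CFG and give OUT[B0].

Converged values:
  B0: | IN=(all ⊤) | OUT={b:-3; rest ⊤}
  B1: | IN={b:-3; rest ⊤} | OUT={b:-3; rest ⊤}
  B2: | IN={b:-3; rest ⊤} | OUT=(all ⊤)
  B3: | IN=(all ⊤) | OUT=(all ⊤)

Merge at B0 (entry node, so the boundary value (all ⊤) is joined with the incoming edge(s)): IN[B0] = (all ⊤) ⊔ OUT[B2] = {a: ⊤, b: ⊤, c: ⊤, d: ⊤, e: ⊤, f: ⊤}
Applying B0's transfer function to that IN value gives OUT[B0] (row B0 above).

Answer: {a: ⊤, b: -3, c: ⊤, d: ⊤, e: ⊤, f: ⊤}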